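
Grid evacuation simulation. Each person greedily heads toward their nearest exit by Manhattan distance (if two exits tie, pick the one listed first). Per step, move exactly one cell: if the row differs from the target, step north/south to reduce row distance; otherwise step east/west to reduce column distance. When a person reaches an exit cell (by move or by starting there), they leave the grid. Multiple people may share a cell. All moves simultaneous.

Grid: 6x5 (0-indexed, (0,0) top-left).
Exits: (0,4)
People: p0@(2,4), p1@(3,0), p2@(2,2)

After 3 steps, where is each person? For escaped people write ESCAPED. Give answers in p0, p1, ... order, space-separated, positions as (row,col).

Step 1: p0:(2,4)->(1,4) | p1:(3,0)->(2,0) | p2:(2,2)->(1,2)
Step 2: p0:(1,4)->(0,4)->EXIT | p1:(2,0)->(1,0) | p2:(1,2)->(0,2)
Step 3: p0:escaped | p1:(1,0)->(0,0) | p2:(0,2)->(0,3)

ESCAPED (0,0) (0,3)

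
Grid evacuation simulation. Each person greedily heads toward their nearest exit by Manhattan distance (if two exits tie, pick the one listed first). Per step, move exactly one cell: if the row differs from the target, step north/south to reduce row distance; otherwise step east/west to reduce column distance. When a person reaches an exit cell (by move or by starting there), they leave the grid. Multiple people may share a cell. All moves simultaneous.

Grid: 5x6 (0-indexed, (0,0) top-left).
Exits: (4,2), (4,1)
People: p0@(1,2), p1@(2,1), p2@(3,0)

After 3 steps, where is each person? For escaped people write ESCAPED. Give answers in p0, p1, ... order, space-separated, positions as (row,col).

Step 1: p0:(1,2)->(2,2) | p1:(2,1)->(3,1) | p2:(3,0)->(4,0)
Step 2: p0:(2,2)->(3,2) | p1:(3,1)->(4,1)->EXIT | p2:(4,0)->(4,1)->EXIT
Step 3: p0:(3,2)->(4,2)->EXIT | p1:escaped | p2:escaped

ESCAPED ESCAPED ESCAPED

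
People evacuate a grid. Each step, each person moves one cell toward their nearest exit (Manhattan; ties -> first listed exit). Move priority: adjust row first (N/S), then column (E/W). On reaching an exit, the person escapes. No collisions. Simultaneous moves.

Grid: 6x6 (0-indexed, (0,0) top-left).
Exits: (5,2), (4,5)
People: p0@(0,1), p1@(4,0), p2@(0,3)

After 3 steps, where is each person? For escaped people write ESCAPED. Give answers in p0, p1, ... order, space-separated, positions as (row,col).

Step 1: p0:(0,1)->(1,1) | p1:(4,0)->(5,0) | p2:(0,3)->(1,3)
Step 2: p0:(1,1)->(2,1) | p1:(5,0)->(5,1) | p2:(1,3)->(2,3)
Step 3: p0:(2,1)->(3,1) | p1:(5,1)->(5,2)->EXIT | p2:(2,3)->(3,3)

(3,1) ESCAPED (3,3)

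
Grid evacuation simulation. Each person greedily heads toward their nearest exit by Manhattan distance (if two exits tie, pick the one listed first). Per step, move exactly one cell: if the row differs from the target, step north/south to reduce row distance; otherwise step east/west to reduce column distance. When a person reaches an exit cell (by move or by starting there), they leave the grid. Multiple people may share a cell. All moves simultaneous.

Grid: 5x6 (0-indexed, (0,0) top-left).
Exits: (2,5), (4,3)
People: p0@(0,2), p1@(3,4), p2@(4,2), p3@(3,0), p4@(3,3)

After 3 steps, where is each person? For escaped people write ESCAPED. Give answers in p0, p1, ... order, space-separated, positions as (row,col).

Step 1: p0:(0,2)->(1,2) | p1:(3,4)->(2,4) | p2:(4,2)->(4,3)->EXIT | p3:(3,0)->(4,0) | p4:(3,3)->(4,3)->EXIT
Step 2: p0:(1,2)->(2,2) | p1:(2,4)->(2,5)->EXIT | p2:escaped | p3:(4,0)->(4,1) | p4:escaped
Step 3: p0:(2,2)->(2,3) | p1:escaped | p2:escaped | p3:(4,1)->(4,2) | p4:escaped

(2,3) ESCAPED ESCAPED (4,2) ESCAPED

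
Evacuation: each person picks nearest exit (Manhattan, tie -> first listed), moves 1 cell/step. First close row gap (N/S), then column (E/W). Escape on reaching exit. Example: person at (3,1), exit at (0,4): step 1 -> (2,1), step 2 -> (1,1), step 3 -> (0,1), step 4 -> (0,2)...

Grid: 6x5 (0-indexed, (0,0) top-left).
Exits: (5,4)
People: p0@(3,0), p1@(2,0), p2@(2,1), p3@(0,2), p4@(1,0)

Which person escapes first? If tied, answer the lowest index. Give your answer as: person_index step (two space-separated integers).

Answer: 0 6

Derivation:
Step 1: p0:(3,0)->(4,0) | p1:(2,0)->(3,0) | p2:(2,1)->(3,1) | p3:(0,2)->(1,2) | p4:(1,0)->(2,0)
Step 2: p0:(4,0)->(5,0) | p1:(3,0)->(4,0) | p2:(3,1)->(4,1) | p3:(1,2)->(2,2) | p4:(2,0)->(3,0)
Step 3: p0:(5,0)->(5,1) | p1:(4,0)->(5,0) | p2:(4,1)->(5,1) | p3:(2,2)->(3,2) | p4:(3,0)->(4,0)
Step 4: p0:(5,1)->(5,2) | p1:(5,0)->(5,1) | p2:(5,1)->(5,2) | p3:(3,2)->(4,2) | p4:(4,0)->(5,0)
Step 5: p0:(5,2)->(5,3) | p1:(5,1)->(5,2) | p2:(5,2)->(5,3) | p3:(4,2)->(5,2) | p4:(5,0)->(5,1)
Step 6: p0:(5,3)->(5,4)->EXIT | p1:(5,2)->(5,3) | p2:(5,3)->(5,4)->EXIT | p3:(5,2)->(5,3) | p4:(5,1)->(5,2)
Step 7: p0:escaped | p1:(5,3)->(5,4)->EXIT | p2:escaped | p3:(5,3)->(5,4)->EXIT | p4:(5,2)->(5,3)
Step 8: p0:escaped | p1:escaped | p2:escaped | p3:escaped | p4:(5,3)->(5,4)->EXIT
Exit steps: [6, 7, 6, 7, 8]
First to escape: p0 at step 6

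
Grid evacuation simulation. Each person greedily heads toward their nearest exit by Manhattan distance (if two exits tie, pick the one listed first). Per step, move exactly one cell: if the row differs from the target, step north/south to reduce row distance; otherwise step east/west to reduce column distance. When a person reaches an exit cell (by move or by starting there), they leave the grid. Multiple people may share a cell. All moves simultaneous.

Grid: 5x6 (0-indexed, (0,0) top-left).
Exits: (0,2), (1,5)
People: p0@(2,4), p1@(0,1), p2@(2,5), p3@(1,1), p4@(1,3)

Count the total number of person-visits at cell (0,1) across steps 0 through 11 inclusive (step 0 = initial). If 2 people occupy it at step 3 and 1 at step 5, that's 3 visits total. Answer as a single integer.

Step 0: p0@(2,4) p1@(0,1) p2@(2,5) p3@(1,1) p4@(1,3) -> at (0,1): 1 [p1], cum=1
Step 1: p0@(1,4) p1@ESC p2@ESC p3@(0,1) p4@(0,3) -> at (0,1): 1 [p3], cum=2
Step 2: p0@ESC p1@ESC p2@ESC p3@ESC p4@ESC -> at (0,1): 0 [-], cum=2
Total visits = 2

Answer: 2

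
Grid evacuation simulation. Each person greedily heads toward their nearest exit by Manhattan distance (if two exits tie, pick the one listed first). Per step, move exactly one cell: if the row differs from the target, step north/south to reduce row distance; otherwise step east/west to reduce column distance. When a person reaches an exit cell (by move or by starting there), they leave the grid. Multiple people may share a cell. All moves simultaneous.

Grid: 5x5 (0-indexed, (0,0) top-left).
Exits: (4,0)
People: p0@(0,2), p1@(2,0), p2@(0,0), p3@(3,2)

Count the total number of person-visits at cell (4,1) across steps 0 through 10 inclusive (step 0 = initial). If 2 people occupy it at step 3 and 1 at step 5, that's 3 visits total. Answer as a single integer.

Answer: 2

Derivation:
Step 0: p0@(0,2) p1@(2,0) p2@(0,0) p3@(3,2) -> at (4,1): 0 [-], cum=0
Step 1: p0@(1,2) p1@(3,0) p2@(1,0) p3@(4,2) -> at (4,1): 0 [-], cum=0
Step 2: p0@(2,2) p1@ESC p2@(2,0) p3@(4,1) -> at (4,1): 1 [p3], cum=1
Step 3: p0@(3,2) p1@ESC p2@(3,0) p3@ESC -> at (4,1): 0 [-], cum=1
Step 4: p0@(4,2) p1@ESC p2@ESC p3@ESC -> at (4,1): 0 [-], cum=1
Step 5: p0@(4,1) p1@ESC p2@ESC p3@ESC -> at (4,1): 1 [p0], cum=2
Step 6: p0@ESC p1@ESC p2@ESC p3@ESC -> at (4,1): 0 [-], cum=2
Total visits = 2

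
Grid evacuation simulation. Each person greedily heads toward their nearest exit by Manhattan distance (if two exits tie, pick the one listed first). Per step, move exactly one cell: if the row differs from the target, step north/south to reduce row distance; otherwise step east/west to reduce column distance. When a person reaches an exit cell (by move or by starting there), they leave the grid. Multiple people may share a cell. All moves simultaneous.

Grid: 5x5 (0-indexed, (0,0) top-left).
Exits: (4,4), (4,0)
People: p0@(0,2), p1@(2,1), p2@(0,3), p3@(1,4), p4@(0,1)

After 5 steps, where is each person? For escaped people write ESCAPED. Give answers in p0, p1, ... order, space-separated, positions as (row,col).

Step 1: p0:(0,2)->(1,2) | p1:(2,1)->(3,1) | p2:(0,3)->(1,3) | p3:(1,4)->(2,4) | p4:(0,1)->(1,1)
Step 2: p0:(1,2)->(2,2) | p1:(3,1)->(4,1) | p2:(1,3)->(2,3) | p3:(2,4)->(3,4) | p4:(1,1)->(2,1)
Step 3: p0:(2,2)->(3,2) | p1:(4,1)->(4,0)->EXIT | p2:(2,3)->(3,3) | p3:(3,4)->(4,4)->EXIT | p4:(2,1)->(3,1)
Step 4: p0:(3,2)->(4,2) | p1:escaped | p2:(3,3)->(4,3) | p3:escaped | p4:(3,1)->(4,1)
Step 5: p0:(4,2)->(4,3) | p1:escaped | p2:(4,3)->(4,4)->EXIT | p3:escaped | p4:(4,1)->(4,0)->EXIT

(4,3) ESCAPED ESCAPED ESCAPED ESCAPED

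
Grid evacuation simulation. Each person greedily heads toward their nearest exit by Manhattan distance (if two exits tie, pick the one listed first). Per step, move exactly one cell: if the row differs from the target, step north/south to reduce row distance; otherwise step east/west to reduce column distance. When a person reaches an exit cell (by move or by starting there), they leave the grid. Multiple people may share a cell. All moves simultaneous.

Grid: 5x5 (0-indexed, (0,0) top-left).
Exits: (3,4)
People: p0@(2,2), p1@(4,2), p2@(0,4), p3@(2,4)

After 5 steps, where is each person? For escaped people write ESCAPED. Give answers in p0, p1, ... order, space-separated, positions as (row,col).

Step 1: p0:(2,2)->(3,2) | p1:(4,2)->(3,2) | p2:(0,4)->(1,4) | p3:(2,4)->(3,4)->EXIT
Step 2: p0:(3,2)->(3,3) | p1:(3,2)->(3,3) | p2:(1,4)->(2,4) | p3:escaped
Step 3: p0:(3,3)->(3,4)->EXIT | p1:(3,3)->(3,4)->EXIT | p2:(2,4)->(3,4)->EXIT | p3:escaped

ESCAPED ESCAPED ESCAPED ESCAPED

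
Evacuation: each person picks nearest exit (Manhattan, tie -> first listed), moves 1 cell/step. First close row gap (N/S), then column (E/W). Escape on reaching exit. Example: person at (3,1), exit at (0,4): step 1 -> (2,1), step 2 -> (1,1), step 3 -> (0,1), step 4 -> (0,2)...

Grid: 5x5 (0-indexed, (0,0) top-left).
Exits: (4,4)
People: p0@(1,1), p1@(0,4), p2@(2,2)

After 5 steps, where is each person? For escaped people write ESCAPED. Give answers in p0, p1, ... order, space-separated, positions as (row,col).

Step 1: p0:(1,1)->(2,1) | p1:(0,4)->(1,4) | p2:(2,2)->(3,2)
Step 2: p0:(2,1)->(3,1) | p1:(1,4)->(2,4) | p2:(3,2)->(4,2)
Step 3: p0:(3,1)->(4,1) | p1:(2,4)->(3,4) | p2:(4,2)->(4,3)
Step 4: p0:(4,1)->(4,2) | p1:(3,4)->(4,4)->EXIT | p2:(4,3)->(4,4)->EXIT
Step 5: p0:(4,2)->(4,3) | p1:escaped | p2:escaped

(4,3) ESCAPED ESCAPED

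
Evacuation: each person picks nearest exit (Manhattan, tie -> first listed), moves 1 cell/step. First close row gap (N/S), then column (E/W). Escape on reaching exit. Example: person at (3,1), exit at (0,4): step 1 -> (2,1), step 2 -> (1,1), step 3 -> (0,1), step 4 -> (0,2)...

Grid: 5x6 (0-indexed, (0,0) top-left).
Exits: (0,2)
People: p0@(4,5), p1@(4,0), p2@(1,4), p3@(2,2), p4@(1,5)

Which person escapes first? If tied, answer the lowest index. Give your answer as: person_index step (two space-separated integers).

Step 1: p0:(4,5)->(3,5) | p1:(4,0)->(3,0) | p2:(1,4)->(0,4) | p3:(2,2)->(1,2) | p4:(1,5)->(0,5)
Step 2: p0:(3,5)->(2,5) | p1:(3,0)->(2,0) | p2:(0,4)->(0,3) | p3:(1,2)->(0,2)->EXIT | p4:(0,5)->(0,4)
Step 3: p0:(2,5)->(1,5) | p1:(2,0)->(1,0) | p2:(0,3)->(0,2)->EXIT | p3:escaped | p4:(0,4)->(0,3)
Step 4: p0:(1,5)->(0,5) | p1:(1,0)->(0,0) | p2:escaped | p3:escaped | p4:(0,3)->(0,2)->EXIT
Step 5: p0:(0,5)->(0,4) | p1:(0,0)->(0,1) | p2:escaped | p3:escaped | p4:escaped
Step 6: p0:(0,4)->(0,3) | p1:(0,1)->(0,2)->EXIT | p2:escaped | p3:escaped | p4:escaped
Step 7: p0:(0,3)->(0,2)->EXIT | p1:escaped | p2:escaped | p3:escaped | p4:escaped
Exit steps: [7, 6, 3, 2, 4]
First to escape: p3 at step 2

Answer: 3 2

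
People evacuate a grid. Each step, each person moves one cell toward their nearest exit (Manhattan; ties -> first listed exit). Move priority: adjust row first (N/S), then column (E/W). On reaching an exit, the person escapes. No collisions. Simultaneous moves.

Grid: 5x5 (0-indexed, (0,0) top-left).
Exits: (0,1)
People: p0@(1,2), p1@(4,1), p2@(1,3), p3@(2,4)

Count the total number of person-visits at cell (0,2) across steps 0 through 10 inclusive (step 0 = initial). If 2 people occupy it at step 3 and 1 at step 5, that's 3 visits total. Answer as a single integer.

Answer: 3

Derivation:
Step 0: p0@(1,2) p1@(4,1) p2@(1,3) p3@(2,4) -> at (0,2): 0 [-], cum=0
Step 1: p0@(0,2) p1@(3,1) p2@(0,3) p3@(1,4) -> at (0,2): 1 [p0], cum=1
Step 2: p0@ESC p1@(2,1) p2@(0,2) p3@(0,4) -> at (0,2): 1 [p2], cum=2
Step 3: p0@ESC p1@(1,1) p2@ESC p3@(0,3) -> at (0,2): 0 [-], cum=2
Step 4: p0@ESC p1@ESC p2@ESC p3@(0,2) -> at (0,2): 1 [p3], cum=3
Step 5: p0@ESC p1@ESC p2@ESC p3@ESC -> at (0,2): 0 [-], cum=3
Total visits = 3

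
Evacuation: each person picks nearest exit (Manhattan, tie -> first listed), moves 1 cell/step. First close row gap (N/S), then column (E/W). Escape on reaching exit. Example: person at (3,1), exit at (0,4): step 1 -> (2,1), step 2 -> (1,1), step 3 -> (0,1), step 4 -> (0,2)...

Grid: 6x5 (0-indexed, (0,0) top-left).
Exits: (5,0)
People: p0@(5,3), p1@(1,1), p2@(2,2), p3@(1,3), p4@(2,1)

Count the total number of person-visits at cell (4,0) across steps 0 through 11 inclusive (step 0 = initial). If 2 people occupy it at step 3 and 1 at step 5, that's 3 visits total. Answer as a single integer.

Answer: 0

Derivation:
Step 0: p0@(5,3) p1@(1,1) p2@(2,2) p3@(1,3) p4@(2,1) -> at (4,0): 0 [-], cum=0
Step 1: p0@(5,2) p1@(2,1) p2@(3,2) p3@(2,3) p4@(3,1) -> at (4,0): 0 [-], cum=0
Step 2: p0@(5,1) p1@(3,1) p2@(4,2) p3@(3,3) p4@(4,1) -> at (4,0): 0 [-], cum=0
Step 3: p0@ESC p1@(4,1) p2@(5,2) p3@(4,3) p4@(5,1) -> at (4,0): 0 [-], cum=0
Step 4: p0@ESC p1@(5,1) p2@(5,1) p3@(5,3) p4@ESC -> at (4,0): 0 [-], cum=0
Step 5: p0@ESC p1@ESC p2@ESC p3@(5,2) p4@ESC -> at (4,0): 0 [-], cum=0
Step 6: p0@ESC p1@ESC p2@ESC p3@(5,1) p4@ESC -> at (4,0): 0 [-], cum=0
Step 7: p0@ESC p1@ESC p2@ESC p3@ESC p4@ESC -> at (4,0): 0 [-], cum=0
Total visits = 0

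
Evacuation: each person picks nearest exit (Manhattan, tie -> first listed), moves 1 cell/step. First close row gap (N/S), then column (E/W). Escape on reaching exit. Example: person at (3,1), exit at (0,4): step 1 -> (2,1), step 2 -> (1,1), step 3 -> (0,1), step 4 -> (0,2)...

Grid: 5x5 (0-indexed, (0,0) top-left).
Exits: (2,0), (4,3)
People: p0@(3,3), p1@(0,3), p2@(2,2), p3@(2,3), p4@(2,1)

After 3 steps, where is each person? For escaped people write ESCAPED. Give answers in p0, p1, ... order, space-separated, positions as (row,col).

Step 1: p0:(3,3)->(4,3)->EXIT | p1:(0,3)->(1,3) | p2:(2,2)->(2,1) | p3:(2,3)->(3,3) | p4:(2,1)->(2,0)->EXIT
Step 2: p0:escaped | p1:(1,3)->(2,3) | p2:(2,1)->(2,0)->EXIT | p3:(3,3)->(4,3)->EXIT | p4:escaped
Step 3: p0:escaped | p1:(2,3)->(3,3) | p2:escaped | p3:escaped | p4:escaped

ESCAPED (3,3) ESCAPED ESCAPED ESCAPED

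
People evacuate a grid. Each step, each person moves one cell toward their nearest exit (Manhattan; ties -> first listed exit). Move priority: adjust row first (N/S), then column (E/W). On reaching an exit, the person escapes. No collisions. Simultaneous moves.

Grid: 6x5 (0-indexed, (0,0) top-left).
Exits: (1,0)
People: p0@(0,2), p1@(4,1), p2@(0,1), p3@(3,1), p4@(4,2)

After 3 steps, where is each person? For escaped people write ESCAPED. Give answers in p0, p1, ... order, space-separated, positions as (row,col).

Step 1: p0:(0,2)->(1,2) | p1:(4,1)->(3,1) | p2:(0,1)->(1,1) | p3:(3,1)->(2,1) | p4:(4,2)->(3,2)
Step 2: p0:(1,2)->(1,1) | p1:(3,1)->(2,1) | p2:(1,1)->(1,0)->EXIT | p3:(2,1)->(1,1) | p4:(3,2)->(2,2)
Step 3: p0:(1,1)->(1,0)->EXIT | p1:(2,1)->(1,1) | p2:escaped | p3:(1,1)->(1,0)->EXIT | p4:(2,2)->(1,2)

ESCAPED (1,1) ESCAPED ESCAPED (1,2)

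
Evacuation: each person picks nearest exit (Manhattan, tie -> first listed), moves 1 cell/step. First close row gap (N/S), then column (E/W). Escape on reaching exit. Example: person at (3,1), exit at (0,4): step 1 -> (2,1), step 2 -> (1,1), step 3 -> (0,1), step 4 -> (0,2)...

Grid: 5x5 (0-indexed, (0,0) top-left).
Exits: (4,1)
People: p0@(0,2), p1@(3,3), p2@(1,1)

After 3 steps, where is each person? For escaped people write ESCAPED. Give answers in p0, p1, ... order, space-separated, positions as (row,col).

Step 1: p0:(0,2)->(1,2) | p1:(3,3)->(4,3) | p2:(1,1)->(2,1)
Step 2: p0:(1,2)->(2,2) | p1:(4,3)->(4,2) | p2:(2,1)->(3,1)
Step 3: p0:(2,2)->(3,2) | p1:(4,2)->(4,1)->EXIT | p2:(3,1)->(4,1)->EXIT

(3,2) ESCAPED ESCAPED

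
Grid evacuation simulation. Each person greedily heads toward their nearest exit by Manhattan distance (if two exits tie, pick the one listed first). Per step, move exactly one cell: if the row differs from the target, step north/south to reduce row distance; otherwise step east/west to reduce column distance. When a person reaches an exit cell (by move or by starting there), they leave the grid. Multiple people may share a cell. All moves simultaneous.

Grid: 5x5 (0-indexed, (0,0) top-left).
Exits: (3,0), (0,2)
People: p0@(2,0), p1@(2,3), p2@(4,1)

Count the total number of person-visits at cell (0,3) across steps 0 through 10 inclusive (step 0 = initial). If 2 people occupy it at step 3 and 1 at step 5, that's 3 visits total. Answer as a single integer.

Step 0: p0@(2,0) p1@(2,3) p2@(4,1) -> at (0,3): 0 [-], cum=0
Step 1: p0@ESC p1@(1,3) p2@(3,1) -> at (0,3): 0 [-], cum=0
Step 2: p0@ESC p1@(0,3) p2@ESC -> at (0,3): 1 [p1], cum=1
Step 3: p0@ESC p1@ESC p2@ESC -> at (0,3): 0 [-], cum=1
Total visits = 1

Answer: 1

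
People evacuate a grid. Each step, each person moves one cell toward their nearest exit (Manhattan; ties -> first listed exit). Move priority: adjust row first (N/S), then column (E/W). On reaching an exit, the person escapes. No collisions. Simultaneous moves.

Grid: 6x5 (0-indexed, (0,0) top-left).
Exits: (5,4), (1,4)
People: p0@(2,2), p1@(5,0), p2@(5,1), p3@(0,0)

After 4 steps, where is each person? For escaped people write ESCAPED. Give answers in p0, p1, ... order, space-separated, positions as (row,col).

Step 1: p0:(2,2)->(1,2) | p1:(5,0)->(5,1) | p2:(5,1)->(5,2) | p3:(0,0)->(1,0)
Step 2: p0:(1,2)->(1,3) | p1:(5,1)->(5,2) | p2:(5,2)->(5,3) | p3:(1,0)->(1,1)
Step 3: p0:(1,3)->(1,4)->EXIT | p1:(5,2)->(5,3) | p2:(5,3)->(5,4)->EXIT | p3:(1,1)->(1,2)
Step 4: p0:escaped | p1:(5,3)->(5,4)->EXIT | p2:escaped | p3:(1,2)->(1,3)

ESCAPED ESCAPED ESCAPED (1,3)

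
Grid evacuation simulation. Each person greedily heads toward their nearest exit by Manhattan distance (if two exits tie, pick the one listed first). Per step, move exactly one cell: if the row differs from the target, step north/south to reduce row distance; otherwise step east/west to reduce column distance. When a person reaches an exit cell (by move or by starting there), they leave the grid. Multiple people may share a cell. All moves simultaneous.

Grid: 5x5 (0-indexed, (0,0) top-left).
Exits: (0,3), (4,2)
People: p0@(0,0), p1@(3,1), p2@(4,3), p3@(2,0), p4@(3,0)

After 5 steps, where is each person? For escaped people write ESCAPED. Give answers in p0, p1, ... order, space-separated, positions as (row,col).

Step 1: p0:(0,0)->(0,1) | p1:(3,1)->(4,1) | p2:(4,3)->(4,2)->EXIT | p3:(2,0)->(3,0) | p4:(3,0)->(4,0)
Step 2: p0:(0,1)->(0,2) | p1:(4,1)->(4,2)->EXIT | p2:escaped | p3:(3,0)->(4,0) | p4:(4,0)->(4,1)
Step 3: p0:(0,2)->(0,3)->EXIT | p1:escaped | p2:escaped | p3:(4,0)->(4,1) | p4:(4,1)->(4,2)->EXIT
Step 4: p0:escaped | p1:escaped | p2:escaped | p3:(4,1)->(4,2)->EXIT | p4:escaped

ESCAPED ESCAPED ESCAPED ESCAPED ESCAPED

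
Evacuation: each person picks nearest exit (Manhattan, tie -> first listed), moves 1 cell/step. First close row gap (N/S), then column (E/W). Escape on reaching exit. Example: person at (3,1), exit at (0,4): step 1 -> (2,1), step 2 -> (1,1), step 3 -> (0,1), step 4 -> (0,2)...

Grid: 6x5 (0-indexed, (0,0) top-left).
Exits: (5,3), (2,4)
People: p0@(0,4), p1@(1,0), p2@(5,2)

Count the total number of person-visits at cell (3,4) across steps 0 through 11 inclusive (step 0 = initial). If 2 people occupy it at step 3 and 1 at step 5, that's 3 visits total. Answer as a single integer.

Answer: 0

Derivation:
Step 0: p0@(0,4) p1@(1,0) p2@(5,2) -> at (3,4): 0 [-], cum=0
Step 1: p0@(1,4) p1@(2,0) p2@ESC -> at (3,4): 0 [-], cum=0
Step 2: p0@ESC p1@(2,1) p2@ESC -> at (3,4): 0 [-], cum=0
Step 3: p0@ESC p1@(2,2) p2@ESC -> at (3,4): 0 [-], cum=0
Step 4: p0@ESC p1@(2,3) p2@ESC -> at (3,4): 0 [-], cum=0
Step 5: p0@ESC p1@ESC p2@ESC -> at (3,4): 0 [-], cum=0
Total visits = 0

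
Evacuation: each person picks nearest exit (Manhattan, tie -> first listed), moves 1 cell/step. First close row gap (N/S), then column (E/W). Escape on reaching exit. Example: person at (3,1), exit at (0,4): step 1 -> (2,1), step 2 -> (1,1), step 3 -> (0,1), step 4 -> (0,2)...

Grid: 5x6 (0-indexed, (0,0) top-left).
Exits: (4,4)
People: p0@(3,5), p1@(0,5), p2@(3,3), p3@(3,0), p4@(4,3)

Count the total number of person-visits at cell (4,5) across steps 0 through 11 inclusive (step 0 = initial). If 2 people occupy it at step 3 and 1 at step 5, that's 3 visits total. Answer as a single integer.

Step 0: p0@(3,5) p1@(0,5) p2@(3,3) p3@(3,0) p4@(4,3) -> at (4,5): 0 [-], cum=0
Step 1: p0@(4,5) p1@(1,5) p2@(4,3) p3@(4,0) p4@ESC -> at (4,5): 1 [p0], cum=1
Step 2: p0@ESC p1@(2,5) p2@ESC p3@(4,1) p4@ESC -> at (4,5): 0 [-], cum=1
Step 3: p0@ESC p1@(3,5) p2@ESC p3@(4,2) p4@ESC -> at (4,5): 0 [-], cum=1
Step 4: p0@ESC p1@(4,5) p2@ESC p3@(4,3) p4@ESC -> at (4,5): 1 [p1], cum=2
Step 5: p0@ESC p1@ESC p2@ESC p3@ESC p4@ESC -> at (4,5): 0 [-], cum=2
Total visits = 2

Answer: 2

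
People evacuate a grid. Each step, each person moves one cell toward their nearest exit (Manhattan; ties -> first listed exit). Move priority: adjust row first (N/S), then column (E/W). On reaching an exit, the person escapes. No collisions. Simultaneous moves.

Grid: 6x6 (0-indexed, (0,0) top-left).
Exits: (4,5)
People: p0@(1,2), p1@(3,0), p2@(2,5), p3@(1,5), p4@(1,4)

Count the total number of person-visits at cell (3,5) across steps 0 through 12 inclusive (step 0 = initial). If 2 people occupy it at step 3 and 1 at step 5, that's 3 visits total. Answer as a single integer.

Step 0: p0@(1,2) p1@(3,0) p2@(2,5) p3@(1,5) p4@(1,4) -> at (3,5): 0 [-], cum=0
Step 1: p0@(2,2) p1@(4,0) p2@(3,5) p3@(2,5) p4@(2,4) -> at (3,5): 1 [p2], cum=1
Step 2: p0@(3,2) p1@(4,1) p2@ESC p3@(3,5) p4@(3,4) -> at (3,5): 1 [p3], cum=2
Step 3: p0@(4,2) p1@(4,2) p2@ESC p3@ESC p4@(4,4) -> at (3,5): 0 [-], cum=2
Step 4: p0@(4,3) p1@(4,3) p2@ESC p3@ESC p4@ESC -> at (3,5): 0 [-], cum=2
Step 5: p0@(4,4) p1@(4,4) p2@ESC p3@ESC p4@ESC -> at (3,5): 0 [-], cum=2
Step 6: p0@ESC p1@ESC p2@ESC p3@ESC p4@ESC -> at (3,5): 0 [-], cum=2
Total visits = 2

Answer: 2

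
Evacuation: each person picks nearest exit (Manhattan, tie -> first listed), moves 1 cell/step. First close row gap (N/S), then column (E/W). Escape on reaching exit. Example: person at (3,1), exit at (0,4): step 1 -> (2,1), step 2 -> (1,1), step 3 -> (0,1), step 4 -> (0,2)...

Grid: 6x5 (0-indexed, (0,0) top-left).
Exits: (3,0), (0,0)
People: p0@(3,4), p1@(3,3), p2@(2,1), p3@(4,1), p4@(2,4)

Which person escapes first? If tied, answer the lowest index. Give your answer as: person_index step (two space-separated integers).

Answer: 2 2

Derivation:
Step 1: p0:(3,4)->(3,3) | p1:(3,3)->(3,2) | p2:(2,1)->(3,1) | p3:(4,1)->(3,1) | p4:(2,4)->(3,4)
Step 2: p0:(3,3)->(3,2) | p1:(3,2)->(3,1) | p2:(3,1)->(3,0)->EXIT | p3:(3,1)->(3,0)->EXIT | p4:(3,4)->(3,3)
Step 3: p0:(3,2)->(3,1) | p1:(3,1)->(3,0)->EXIT | p2:escaped | p3:escaped | p4:(3,3)->(3,2)
Step 4: p0:(3,1)->(3,0)->EXIT | p1:escaped | p2:escaped | p3:escaped | p4:(3,2)->(3,1)
Step 5: p0:escaped | p1:escaped | p2:escaped | p3:escaped | p4:(3,1)->(3,0)->EXIT
Exit steps: [4, 3, 2, 2, 5]
First to escape: p2 at step 2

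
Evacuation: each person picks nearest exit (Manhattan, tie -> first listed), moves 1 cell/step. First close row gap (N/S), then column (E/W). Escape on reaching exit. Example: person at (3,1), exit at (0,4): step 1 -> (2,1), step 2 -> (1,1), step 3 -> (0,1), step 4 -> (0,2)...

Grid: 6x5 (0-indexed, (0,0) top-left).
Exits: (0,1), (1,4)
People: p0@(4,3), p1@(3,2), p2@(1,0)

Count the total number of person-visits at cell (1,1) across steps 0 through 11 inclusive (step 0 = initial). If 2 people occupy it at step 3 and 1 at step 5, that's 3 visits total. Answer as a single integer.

Step 0: p0@(4,3) p1@(3,2) p2@(1,0) -> at (1,1): 0 [-], cum=0
Step 1: p0@(3,3) p1@(2,2) p2@(0,0) -> at (1,1): 0 [-], cum=0
Step 2: p0@(2,3) p1@(1,2) p2@ESC -> at (1,1): 0 [-], cum=0
Step 3: p0@(1,3) p1@(0,2) p2@ESC -> at (1,1): 0 [-], cum=0
Step 4: p0@ESC p1@ESC p2@ESC -> at (1,1): 0 [-], cum=0
Total visits = 0

Answer: 0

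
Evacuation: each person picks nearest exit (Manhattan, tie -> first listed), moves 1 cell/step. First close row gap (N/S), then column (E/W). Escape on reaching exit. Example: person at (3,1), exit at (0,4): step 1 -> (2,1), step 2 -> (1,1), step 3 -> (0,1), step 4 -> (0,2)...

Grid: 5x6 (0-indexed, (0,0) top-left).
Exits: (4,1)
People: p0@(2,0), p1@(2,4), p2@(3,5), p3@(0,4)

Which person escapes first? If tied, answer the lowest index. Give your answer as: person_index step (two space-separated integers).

Answer: 0 3

Derivation:
Step 1: p0:(2,0)->(3,0) | p1:(2,4)->(3,4) | p2:(3,5)->(4,5) | p3:(0,4)->(1,4)
Step 2: p0:(3,0)->(4,0) | p1:(3,4)->(4,4) | p2:(4,5)->(4,4) | p3:(1,4)->(2,4)
Step 3: p0:(4,0)->(4,1)->EXIT | p1:(4,4)->(4,3) | p2:(4,4)->(4,3) | p3:(2,4)->(3,4)
Step 4: p0:escaped | p1:(4,3)->(4,2) | p2:(4,3)->(4,2) | p3:(3,4)->(4,4)
Step 5: p0:escaped | p1:(4,2)->(4,1)->EXIT | p2:(4,2)->(4,1)->EXIT | p3:(4,4)->(4,3)
Step 6: p0:escaped | p1:escaped | p2:escaped | p3:(4,3)->(4,2)
Step 7: p0:escaped | p1:escaped | p2:escaped | p3:(4,2)->(4,1)->EXIT
Exit steps: [3, 5, 5, 7]
First to escape: p0 at step 3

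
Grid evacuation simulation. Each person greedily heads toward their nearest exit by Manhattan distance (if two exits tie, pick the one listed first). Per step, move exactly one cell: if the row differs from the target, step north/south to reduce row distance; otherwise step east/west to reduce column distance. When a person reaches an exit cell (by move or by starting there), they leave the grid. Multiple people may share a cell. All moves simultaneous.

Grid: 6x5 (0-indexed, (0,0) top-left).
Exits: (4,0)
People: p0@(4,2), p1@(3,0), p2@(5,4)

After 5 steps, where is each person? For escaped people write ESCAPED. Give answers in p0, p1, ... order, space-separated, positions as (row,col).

Step 1: p0:(4,2)->(4,1) | p1:(3,0)->(4,0)->EXIT | p2:(5,4)->(4,4)
Step 2: p0:(4,1)->(4,0)->EXIT | p1:escaped | p2:(4,4)->(4,3)
Step 3: p0:escaped | p1:escaped | p2:(4,3)->(4,2)
Step 4: p0:escaped | p1:escaped | p2:(4,2)->(4,1)
Step 5: p0:escaped | p1:escaped | p2:(4,1)->(4,0)->EXIT

ESCAPED ESCAPED ESCAPED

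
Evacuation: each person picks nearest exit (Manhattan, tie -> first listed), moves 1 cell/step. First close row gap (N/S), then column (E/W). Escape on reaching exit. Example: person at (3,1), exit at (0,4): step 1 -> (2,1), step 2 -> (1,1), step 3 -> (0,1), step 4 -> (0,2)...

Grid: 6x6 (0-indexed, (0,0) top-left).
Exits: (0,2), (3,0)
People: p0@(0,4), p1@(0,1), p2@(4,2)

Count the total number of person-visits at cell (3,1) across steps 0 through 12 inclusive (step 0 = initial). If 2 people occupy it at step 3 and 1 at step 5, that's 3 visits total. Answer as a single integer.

Step 0: p0@(0,4) p1@(0,1) p2@(4,2) -> at (3,1): 0 [-], cum=0
Step 1: p0@(0,3) p1@ESC p2@(3,2) -> at (3,1): 0 [-], cum=0
Step 2: p0@ESC p1@ESC p2@(3,1) -> at (3,1): 1 [p2], cum=1
Step 3: p0@ESC p1@ESC p2@ESC -> at (3,1): 0 [-], cum=1
Total visits = 1

Answer: 1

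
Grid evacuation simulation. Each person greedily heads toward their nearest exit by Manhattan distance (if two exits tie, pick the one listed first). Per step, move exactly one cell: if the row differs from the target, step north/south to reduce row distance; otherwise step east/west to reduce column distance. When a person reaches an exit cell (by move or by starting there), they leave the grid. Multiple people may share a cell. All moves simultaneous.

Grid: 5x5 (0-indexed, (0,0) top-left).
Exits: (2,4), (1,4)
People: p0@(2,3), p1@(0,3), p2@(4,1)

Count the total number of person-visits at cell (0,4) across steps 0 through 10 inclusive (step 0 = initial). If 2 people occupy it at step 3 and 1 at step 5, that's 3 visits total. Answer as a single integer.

Answer: 0

Derivation:
Step 0: p0@(2,3) p1@(0,3) p2@(4,1) -> at (0,4): 0 [-], cum=0
Step 1: p0@ESC p1@(1,3) p2@(3,1) -> at (0,4): 0 [-], cum=0
Step 2: p0@ESC p1@ESC p2@(2,1) -> at (0,4): 0 [-], cum=0
Step 3: p0@ESC p1@ESC p2@(2,2) -> at (0,4): 0 [-], cum=0
Step 4: p0@ESC p1@ESC p2@(2,3) -> at (0,4): 0 [-], cum=0
Step 5: p0@ESC p1@ESC p2@ESC -> at (0,4): 0 [-], cum=0
Total visits = 0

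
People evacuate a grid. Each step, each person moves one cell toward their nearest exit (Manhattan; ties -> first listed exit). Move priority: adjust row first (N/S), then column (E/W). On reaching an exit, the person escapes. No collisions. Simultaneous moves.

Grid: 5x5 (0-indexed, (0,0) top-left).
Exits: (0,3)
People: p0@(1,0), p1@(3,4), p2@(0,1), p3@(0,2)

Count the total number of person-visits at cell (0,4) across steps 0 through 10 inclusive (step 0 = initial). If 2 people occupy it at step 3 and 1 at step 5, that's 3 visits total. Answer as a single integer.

Step 0: p0@(1,0) p1@(3,4) p2@(0,1) p3@(0,2) -> at (0,4): 0 [-], cum=0
Step 1: p0@(0,0) p1@(2,4) p2@(0,2) p3@ESC -> at (0,4): 0 [-], cum=0
Step 2: p0@(0,1) p1@(1,4) p2@ESC p3@ESC -> at (0,4): 0 [-], cum=0
Step 3: p0@(0,2) p1@(0,4) p2@ESC p3@ESC -> at (0,4): 1 [p1], cum=1
Step 4: p0@ESC p1@ESC p2@ESC p3@ESC -> at (0,4): 0 [-], cum=1
Total visits = 1

Answer: 1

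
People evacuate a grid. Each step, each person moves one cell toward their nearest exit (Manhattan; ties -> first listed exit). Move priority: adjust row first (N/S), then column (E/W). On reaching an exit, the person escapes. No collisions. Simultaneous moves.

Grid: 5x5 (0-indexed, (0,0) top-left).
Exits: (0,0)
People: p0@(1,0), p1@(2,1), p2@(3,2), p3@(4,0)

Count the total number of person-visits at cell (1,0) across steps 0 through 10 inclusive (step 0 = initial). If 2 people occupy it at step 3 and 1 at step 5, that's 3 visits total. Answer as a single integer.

Answer: 2

Derivation:
Step 0: p0@(1,0) p1@(2,1) p2@(3,2) p3@(4,0) -> at (1,0): 1 [p0], cum=1
Step 1: p0@ESC p1@(1,1) p2@(2,2) p3@(3,0) -> at (1,0): 0 [-], cum=1
Step 2: p0@ESC p1@(0,1) p2@(1,2) p3@(2,0) -> at (1,0): 0 [-], cum=1
Step 3: p0@ESC p1@ESC p2@(0,2) p3@(1,0) -> at (1,0): 1 [p3], cum=2
Step 4: p0@ESC p1@ESC p2@(0,1) p3@ESC -> at (1,0): 0 [-], cum=2
Step 5: p0@ESC p1@ESC p2@ESC p3@ESC -> at (1,0): 0 [-], cum=2
Total visits = 2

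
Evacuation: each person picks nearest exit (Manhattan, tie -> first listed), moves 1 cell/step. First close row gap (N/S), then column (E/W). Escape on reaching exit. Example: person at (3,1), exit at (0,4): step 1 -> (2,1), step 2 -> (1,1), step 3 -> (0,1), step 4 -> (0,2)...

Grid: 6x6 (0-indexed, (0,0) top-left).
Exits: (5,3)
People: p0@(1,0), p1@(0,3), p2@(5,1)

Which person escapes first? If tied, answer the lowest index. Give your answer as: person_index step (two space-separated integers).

Step 1: p0:(1,0)->(2,0) | p1:(0,3)->(1,3) | p2:(5,1)->(5,2)
Step 2: p0:(2,0)->(3,0) | p1:(1,3)->(2,3) | p2:(5,2)->(5,3)->EXIT
Step 3: p0:(3,0)->(4,0) | p1:(2,3)->(3,3) | p2:escaped
Step 4: p0:(4,0)->(5,0) | p1:(3,3)->(4,3) | p2:escaped
Step 5: p0:(5,0)->(5,1) | p1:(4,3)->(5,3)->EXIT | p2:escaped
Step 6: p0:(5,1)->(5,2) | p1:escaped | p2:escaped
Step 7: p0:(5,2)->(5,3)->EXIT | p1:escaped | p2:escaped
Exit steps: [7, 5, 2]
First to escape: p2 at step 2

Answer: 2 2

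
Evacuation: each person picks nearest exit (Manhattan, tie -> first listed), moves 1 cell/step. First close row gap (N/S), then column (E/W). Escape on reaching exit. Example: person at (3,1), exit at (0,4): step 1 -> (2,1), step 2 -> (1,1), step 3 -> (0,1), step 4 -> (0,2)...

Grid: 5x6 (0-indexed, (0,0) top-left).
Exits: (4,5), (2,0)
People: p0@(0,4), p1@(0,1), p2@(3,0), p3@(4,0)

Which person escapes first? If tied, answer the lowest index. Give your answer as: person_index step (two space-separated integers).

Answer: 2 1

Derivation:
Step 1: p0:(0,4)->(1,4) | p1:(0,1)->(1,1) | p2:(3,0)->(2,0)->EXIT | p3:(4,0)->(3,0)
Step 2: p0:(1,4)->(2,4) | p1:(1,1)->(2,1) | p2:escaped | p3:(3,0)->(2,0)->EXIT
Step 3: p0:(2,4)->(3,4) | p1:(2,1)->(2,0)->EXIT | p2:escaped | p3:escaped
Step 4: p0:(3,4)->(4,4) | p1:escaped | p2:escaped | p3:escaped
Step 5: p0:(4,4)->(4,5)->EXIT | p1:escaped | p2:escaped | p3:escaped
Exit steps: [5, 3, 1, 2]
First to escape: p2 at step 1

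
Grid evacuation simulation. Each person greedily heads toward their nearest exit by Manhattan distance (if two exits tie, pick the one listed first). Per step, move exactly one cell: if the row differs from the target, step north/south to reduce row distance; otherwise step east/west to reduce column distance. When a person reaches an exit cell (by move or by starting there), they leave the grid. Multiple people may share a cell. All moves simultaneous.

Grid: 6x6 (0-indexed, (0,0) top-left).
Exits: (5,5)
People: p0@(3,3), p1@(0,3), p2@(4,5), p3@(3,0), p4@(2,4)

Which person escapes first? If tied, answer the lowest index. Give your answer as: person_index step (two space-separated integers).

Answer: 2 1

Derivation:
Step 1: p0:(3,3)->(4,3) | p1:(0,3)->(1,3) | p2:(4,5)->(5,5)->EXIT | p3:(3,0)->(4,0) | p4:(2,4)->(3,4)
Step 2: p0:(4,3)->(5,3) | p1:(1,3)->(2,3) | p2:escaped | p3:(4,0)->(5,0) | p4:(3,4)->(4,4)
Step 3: p0:(5,3)->(5,4) | p1:(2,3)->(3,3) | p2:escaped | p3:(5,0)->(5,1) | p4:(4,4)->(5,4)
Step 4: p0:(5,4)->(5,5)->EXIT | p1:(3,3)->(4,3) | p2:escaped | p3:(5,1)->(5,2) | p4:(5,4)->(5,5)->EXIT
Step 5: p0:escaped | p1:(4,3)->(5,3) | p2:escaped | p3:(5,2)->(5,3) | p4:escaped
Step 6: p0:escaped | p1:(5,3)->(5,4) | p2:escaped | p3:(5,3)->(5,4) | p4:escaped
Step 7: p0:escaped | p1:(5,4)->(5,5)->EXIT | p2:escaped | p3:(5,4)->(5,5)->EXIT | p4:escaped
Exit steps: [4, 7, 1, 7, 4]
First to escape: p2 at step 1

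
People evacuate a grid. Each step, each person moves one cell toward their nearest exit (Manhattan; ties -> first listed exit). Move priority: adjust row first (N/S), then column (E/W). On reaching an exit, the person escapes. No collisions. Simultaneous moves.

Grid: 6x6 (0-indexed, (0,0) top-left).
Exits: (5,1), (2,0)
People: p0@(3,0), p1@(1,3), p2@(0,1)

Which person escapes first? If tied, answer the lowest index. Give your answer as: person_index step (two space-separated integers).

Step 1: p0:(3,0)->(2,0)->EXIT | p1:(1,3)->(2,3) | p2:(0,1)->(1,1)
Step 2: p0:escaped | p1:(2,3)->(2,2) | p2:(1,1)->(2,1)
Step 3: p0:escaped | p1:(2,2)->(2,1) | p2:(2,1)->(2,0)->EXIT
Step 4: p0:escaped | p1:(2,1)->(2,0)->EXIT | p2:escaped
Exit steps: [1, 4, 3]
First to escape: p0 at step 1

Answer: 0 1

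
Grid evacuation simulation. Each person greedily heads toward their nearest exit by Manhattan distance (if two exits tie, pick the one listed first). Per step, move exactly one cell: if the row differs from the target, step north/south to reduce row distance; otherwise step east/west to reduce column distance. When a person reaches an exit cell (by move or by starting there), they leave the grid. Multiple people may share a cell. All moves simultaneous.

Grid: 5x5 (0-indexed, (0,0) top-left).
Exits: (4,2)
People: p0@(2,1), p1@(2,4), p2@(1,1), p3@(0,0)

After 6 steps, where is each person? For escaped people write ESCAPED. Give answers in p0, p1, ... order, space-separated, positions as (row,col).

Step 1: p0:(2,1)->(3,1) | p1:(2,4)->(3,4) | p2:(1,1)->(2,1) | p3:(0,0)->(1,0)
Step 2: p0:(3,1)->(4,1) | p1:(3,4)->(4,4) | p2:(2,1)->(3,1) | p3:(1,0)->(2,0)
Step 3: p0:(4,1)->(4,2)->EXIT | p1:(4,4)->(4,3) | p2:(3,1)->(4,1) | p3:(2,0)->(3,0)
Step 4: p0:escaped | p1:(4,3)->(4,2)->EXIT | p2:(4,1)->(4,2)->EXIT | p3:(3,0)->(4,0)
Step 5: p0:escaped | p1:escaped | p2:escaped | p3:(4,0)->(4,1)
Step 6: p0:escaped | p1:escaped | p2:escaped | p3:(4,1)->(4,2)->EXIT

ESCAPED ESCAPED ESCAPED ESCAPED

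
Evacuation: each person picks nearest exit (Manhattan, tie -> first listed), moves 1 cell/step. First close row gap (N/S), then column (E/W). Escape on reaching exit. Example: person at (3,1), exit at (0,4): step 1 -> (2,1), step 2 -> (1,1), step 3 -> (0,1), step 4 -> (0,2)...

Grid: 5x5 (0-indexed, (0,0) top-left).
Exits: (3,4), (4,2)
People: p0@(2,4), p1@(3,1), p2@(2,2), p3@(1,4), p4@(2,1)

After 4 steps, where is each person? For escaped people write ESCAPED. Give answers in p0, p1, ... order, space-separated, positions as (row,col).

Step 1: p0:(2,4)->(3,4)->EXIT | p1:(3,1)->(4,1) | p2:(2,2)->(3,2) | p3:(1,4)->(2,4) | p4:(2,1)->(3,1)
Step 2: p0:escaped | p1:(4,1)->(4,2)->EXIT | p2:(3,2)->(4,2)->EXIT | p3:(2,4)->(3,4)->EXIT | p4:(3,1)->(4,1)
Step 3: p0:escaped | p1:escaped | p2:escaped | p3:escaped | p4:(4,1)->(4,2)->EXIT

ESCAPED ESCAPED ESCAPED ESCAPED ESCAPED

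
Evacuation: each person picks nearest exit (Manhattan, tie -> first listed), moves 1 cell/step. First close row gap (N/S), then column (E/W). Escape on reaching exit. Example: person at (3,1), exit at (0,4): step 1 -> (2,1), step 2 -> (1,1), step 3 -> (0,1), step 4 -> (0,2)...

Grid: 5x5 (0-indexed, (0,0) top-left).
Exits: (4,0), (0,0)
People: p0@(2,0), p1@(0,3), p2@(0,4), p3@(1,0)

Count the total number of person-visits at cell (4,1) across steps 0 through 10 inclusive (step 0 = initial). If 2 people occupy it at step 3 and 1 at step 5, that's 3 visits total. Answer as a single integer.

Answer: 0

Derivation:
Step 0: p0@(2,0) p1@(0,3) p2@(0,4) p3@(1,0) -> at (4,1): 0 [-], cum=0
Step 1: p0@(3,0) p1@(0,2) p2@(0,3) p3@ESC -> at (4,1): 0 [-], cum=0
Step 2: p0@ESC p1@(0,1) p2@(0,2) p3@ESC -> at (4,1): 0 [-], cum=0
Step 3: p0@ESC p1@ESC p2@(0,1) p3@ESC -> at (4,1): 0 [-], cum=0
Step 4: p0@ESC p1@ESC p2@ESC p3@ESC -> at (4,1): 0 [-], cum=0
Total visits = 0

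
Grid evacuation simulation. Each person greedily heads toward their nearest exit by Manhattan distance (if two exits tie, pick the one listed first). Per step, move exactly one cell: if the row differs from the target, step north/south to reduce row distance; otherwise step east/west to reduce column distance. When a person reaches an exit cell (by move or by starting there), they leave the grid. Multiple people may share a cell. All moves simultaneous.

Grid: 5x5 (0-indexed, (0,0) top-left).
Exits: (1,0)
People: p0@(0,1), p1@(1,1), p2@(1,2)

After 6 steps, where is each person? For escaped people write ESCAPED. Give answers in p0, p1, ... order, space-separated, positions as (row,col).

Step 1: p0:(0,1)->(1,1) | p1:(1,1)->(1,0)->EXIT | p2:(1,2)->(1,1)
Step 2: p0:(1,1)->(1,0)->EXIT | p1:escaped | p2:(1,1)->(1,0)->EXIT

ESCAPED ESCAPED ESCAPED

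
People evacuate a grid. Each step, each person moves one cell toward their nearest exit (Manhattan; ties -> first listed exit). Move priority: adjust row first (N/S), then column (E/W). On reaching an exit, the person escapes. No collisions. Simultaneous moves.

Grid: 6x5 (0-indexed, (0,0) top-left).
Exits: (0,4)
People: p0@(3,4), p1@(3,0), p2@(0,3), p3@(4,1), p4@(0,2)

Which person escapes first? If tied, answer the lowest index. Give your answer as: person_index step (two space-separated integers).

Answer: 2 1

Derivation:
Step 1: p0:(3,4)->(2,4) | p1:(3,0)->(2,0) | p2:(0,3)->(0,4)->EXIT | p3:(4,1)->(3,1) | p4:(0,2)->(0,3)
Step 2: p0:(2,4)->(1,4) | p1:(2,0)->(1,0) | p2:escaped | p3:(3,1)->(2,1) | p4:(0,3)->(0,4)->EXIT
Step 3: p0:(1,4)->(0,4)->EXIT | p1:(1,0)->(0,0) | p2:escaped | p3:(2,1)->(1,1) | p4:escaped
Step 4: p0:escaped | p1:(0,0)->(0,1) | p2:escaped | p3:(1,1)->(0,1) | p4:escaped
Step 5: p0:escaped | p1:(0,1)->(0,2) | p2:escaped | p3:(0,1)->(0,2) | p4:escaped
Step 6: p0:escaped | p1:(0,2)->(0,3) | p2:escaped | p3:(0,2)->(0,3) | p4:escaped
Step 7: p0:escaped | p1:(0,3)->(0,4)->EXIT | p2:escaped | p3:(0,3)->(0,4)->EXIT | p4:escaped
Exit steps: [3, 7, 1, 7, 2]
First to escape: p2 at step 1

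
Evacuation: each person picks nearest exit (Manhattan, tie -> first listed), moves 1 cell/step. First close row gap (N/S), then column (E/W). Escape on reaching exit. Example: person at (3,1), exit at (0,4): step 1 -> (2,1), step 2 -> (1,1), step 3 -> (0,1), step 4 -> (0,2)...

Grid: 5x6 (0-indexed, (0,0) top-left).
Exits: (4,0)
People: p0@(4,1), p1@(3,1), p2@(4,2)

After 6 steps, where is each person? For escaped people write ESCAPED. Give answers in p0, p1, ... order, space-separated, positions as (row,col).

Step 1: p0:(4,1)->(4,0)->EXIT | p1:(3,1)->(4,1) | p2:(4,2)->(4,1)
Step 2: p0:escaped | p1:(4,1)->(4,0)->EXIT | p2:(4,1)->(4,0)->EXIT

ESCAPED ESCAPED ESCAPED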